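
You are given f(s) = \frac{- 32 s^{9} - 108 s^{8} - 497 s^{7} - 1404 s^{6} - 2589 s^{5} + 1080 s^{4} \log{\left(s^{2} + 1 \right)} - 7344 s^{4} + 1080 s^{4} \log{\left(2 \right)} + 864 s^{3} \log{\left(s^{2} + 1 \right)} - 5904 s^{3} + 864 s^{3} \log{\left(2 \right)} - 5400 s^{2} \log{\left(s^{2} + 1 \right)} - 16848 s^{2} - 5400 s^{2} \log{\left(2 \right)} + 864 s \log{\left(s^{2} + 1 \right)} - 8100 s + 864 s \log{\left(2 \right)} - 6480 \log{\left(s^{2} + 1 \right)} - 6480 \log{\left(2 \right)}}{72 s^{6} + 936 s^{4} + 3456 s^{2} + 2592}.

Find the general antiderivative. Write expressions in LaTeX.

F(s) = \frac{- 16 s^{6} - 72 s^{5} - 177 s^{4} - 432 s^{3} - 486 s^{2} - 2160 s \log{\left(s^{2} + 1 \right)} - 2160 s \log{\left(2 \right)} - 864 \log{\left(s^{2} + 1 \right)} - 864 \log{\left(2 \right)}}{144 s^{2} + 864} + C

A candidate is checked by its d/ds: the result must match f(s).
Check: d/ds[\frac{- 16 s^{6} - 72 s^{5} - 177 s^{4} - 432 s^{3} - 486 s^{2} - 2160 s \log{\left(s^{2} + 1 \right)} - 2160 s \log{\left(2 \right)} - 864 \log{\left(s^{2} + 1 \right)} - 864 \log{\left(2 \right)}}{144 s^{2} + 864}] = \frac{- 32 s^{9} - 108 s^{8} - 497 s^{7} - 1404 s^{6} - 2589 s^{5} + 1080 s^{4} \log{\left(s^{2} + 1 \right)} - 7344 s^{4} + 1080 s^{4} \log{\left(2 \right)} + 864 s^{3} \log{\left(s^{2} + 1 \right)} - 5904 s^{3} + 864 s^{3} \log{\left(2 \right)} - 5400 s^{2} \log{\left(s^{2} + 1 \right)} - 16848 s^{2} - 5400 s^{2} \log{\left(2 \right)} + 864 s \log{\left(s^{2} + 1 \right)} - 8100 s + 864 s \log{\left(2 \right)} - 6480 \log{\left(s^{2} + 1 \right)} - 6480 \log{\left(2 \right)}}{72 s^{6} + 936 s^{4} + 3456 s^{2} + 2592} = f(s).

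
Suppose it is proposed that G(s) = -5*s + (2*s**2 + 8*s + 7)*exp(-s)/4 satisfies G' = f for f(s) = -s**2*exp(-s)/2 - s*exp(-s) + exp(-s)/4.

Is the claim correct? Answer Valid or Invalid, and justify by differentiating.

d/ds[G] = (-2*s**2 - 4*s - 20*exp(s) + 1)*exp(-s)/4
d/ds[G] - f(s) = -5 != 0.

Invalid: d/ds[G] - f = -5, which is not 0.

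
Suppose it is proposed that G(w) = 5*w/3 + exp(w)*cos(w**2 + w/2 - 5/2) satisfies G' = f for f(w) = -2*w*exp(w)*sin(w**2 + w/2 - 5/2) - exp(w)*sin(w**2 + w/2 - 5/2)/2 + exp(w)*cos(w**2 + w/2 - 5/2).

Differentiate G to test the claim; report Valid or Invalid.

Invalid: d/dw[G] - f = 5/3, which is not 0.

d/dw[G] = -2*w*exp(w)*sin(w**2 + w/2 - 5/2) - exp(w)*sin(w**2 + w/2 - 5/2)/2 + exp(w)*cos(w**2 + w/2 - 5/2) + 5/3
d/dw[G] - f(w) = 5/3 != 0.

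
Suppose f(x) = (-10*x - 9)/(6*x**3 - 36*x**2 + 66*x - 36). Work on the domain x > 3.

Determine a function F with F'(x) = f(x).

An antiderivative is F(x) = -13*log(x - 3)/4 + 29*log(x - 2)/6 - 19*log(x - 1)/12.

The denominator factors as 6*(x - 3)*(x - 2)*(x - 1); partial fractions split f into directly integrable pieces: -19/(12*(x - 1)) + 29/(6*(x - 2)) - 13/(4*(x - 3)).
Check: d/dx[-13*log(x - 3)/4 + 29*log(x - 2)/6 - 19*log(x - 1)/12] = (-10*x - 9)/(6*x**3 - 36*x**2 + 66*x - 36) = f(x).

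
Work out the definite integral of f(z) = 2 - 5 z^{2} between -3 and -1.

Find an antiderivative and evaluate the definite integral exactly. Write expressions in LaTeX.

For F(z) to be correct the identity F'(z) - f(z) = 0 must hold.
F(z) = - \frac{z \left(5 z^{2} - 6\right)}{3} is an antiderivative of f.
Check: d/dz[- \frac{z \left(5 z^{2} - 6\right)}{3}] = 2 - 5 z^{2} = f(z).
F(-1) = - \frac{1}{3}; F(-3) = 39.
Integral = F(-1) - F(-3) = - \frac{118}{3}.

Antiderivative: F(z) = - \frac{z \left(5 z^{2} - 6\right)}{3}; value = - \frac{118}{3}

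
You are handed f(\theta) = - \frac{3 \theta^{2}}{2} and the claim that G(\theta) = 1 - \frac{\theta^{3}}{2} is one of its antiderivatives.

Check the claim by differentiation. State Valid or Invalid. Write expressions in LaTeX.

d/d\theta[G] = - \frac{3 \theta^{2}}{2}
This equals f(\theta) exactly, so the claim holds.

Valid - differentiating G returns exactly f.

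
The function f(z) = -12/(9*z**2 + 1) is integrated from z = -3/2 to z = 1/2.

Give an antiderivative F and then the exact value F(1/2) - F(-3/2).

Antiderivative: F(z) = -4*atan(3*z); value = -4*atan(9/2) - 4*atan(3/2)

Recover f(z) by differentiating a candidate F(z); any mismatch rules it out.
F(z) = -4*atan(3*z) is an antiderivative of f.
Check: d/dz[-4*atan(3*z)] = -12/(9*z**2 + 1) = f(z).
F(1/2) = -4*atan(3/2); F(-3/2) = 4*atan(9/2).
Integral = F(1/2) - F(-3/2) = -4*atan(9/2) - 4*atan(3/2).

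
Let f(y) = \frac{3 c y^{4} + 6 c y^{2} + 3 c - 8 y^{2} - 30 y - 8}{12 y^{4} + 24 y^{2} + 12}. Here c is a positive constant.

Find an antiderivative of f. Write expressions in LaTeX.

Recover f(y) by differentiating a candidate F(y); any mismatch rules it out.
Check: d/dy[\frac{c y}{4} - \frac{2 \operatorname{atan}{\left(y \right)}}{3} + \frac{5}{4 y^{2} + 4}] = \frac{3 c y^{4} + 6 c y^{2} + 3 c - 8 y^{2} - 30 y - 8}{12 y^{4} + 24 y^{2} + 12} = f(y).

An antiderivative is F(y) = \frac{c y}{4} - \frac{2 \operatorname{atan}{\left(y \right)}}{3} + \frac{5}{4 y^{2} + 4}.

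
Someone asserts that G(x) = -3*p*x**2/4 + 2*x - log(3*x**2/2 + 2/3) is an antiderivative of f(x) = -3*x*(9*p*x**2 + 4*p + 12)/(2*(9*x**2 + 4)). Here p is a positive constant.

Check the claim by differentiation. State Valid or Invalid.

d/dx[G] = (-27*p*x**3 - 12*p*x + 36*x**2 - 36*x + 16)/(18*x**2 + 8)
d/dx[G] - f(x) = 2 != 0.

Invalid: d/dx[G] - f = 2, which is not 0.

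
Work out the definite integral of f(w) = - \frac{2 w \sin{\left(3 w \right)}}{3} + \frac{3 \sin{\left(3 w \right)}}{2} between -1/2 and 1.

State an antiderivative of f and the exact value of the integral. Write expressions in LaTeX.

Antiderivative: F(w) = \frac{2 w \cos{\left(3 w \right)}}{9} - \frac{2 \sin{\left(3 w \right)}}{27} - \frac{\cos{\left(3 w \right)}}{2}; value = - \frac{2 \sin{\left(\frac{3}{2} \right)}}{27} - \frac{2 \sin{\left(3 \right)}}{27} + \frac{11 \cos{\left(\frac{3}{2} \right)}}{18} - \frac{5 \cos{\left(3 \right)}}{18}

Integrate term by term and add the pieces.
F(w) = \frac{2 w \cos{\left(3 w \right)}}{9} - \frac{2 \sin{\left(3 w \right)}}{27} - \frac{\cos{\left(3 w \right)}}{2} is an antiderivative of f.
Check: d/dw[\frac{2 w \cos{\left(3 w \right)}}{9} - \frac{2 \sin{\left(3 w \right)}}{27} - \frac{\cos{\left(3 w \right)}}{2}] = - \frac{2 w \sin{\left(3 w \right)}}{3} + \frac{3 \sin{\left(3 w \right)}}{2} = f(w).
F(1) = - \frac{2 \sin{\left(3 \right)}}{27} - \frac{5 \cos{\left(3 \right)}}{18}; F(-1/2) = - \frac{11 \cos{\left(\frac{3}{2} \right)}}{18} + \frac{2 \sin{\left(\frac{3}{2} \right)}}{27}.
Integral = F(1) - F(-1/2) = - \frac{2 \sin{\left(\frac{3}{2} \right)}}{27} - \frac{2 \sin{\left(3 \right)}}{27} + \frac{11 \cos{\left(\frac{3}{2} \right)}}{18} - \frac{5 \cos{\left(3 \right)}}{18}.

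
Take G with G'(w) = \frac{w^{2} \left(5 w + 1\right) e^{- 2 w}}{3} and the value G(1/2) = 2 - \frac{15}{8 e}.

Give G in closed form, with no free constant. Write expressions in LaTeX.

G(w) = \frac{\left(- 20 w^{3} - 34 w^{2} - 34 w + 48 e^{2 w} - 17\right) e^{- 2 w}}{24}

Recognize the product-rule pattern: G'(w) = u'v + uv' with u = - \frac{5 w^{3}}{6} - \frac{17 w^{2}}{12} - \frac{17 w}{12} - \frac{17}{24}, v = e^{- 2 w}, so integration by parts undoes it.
A general antiderivative is \frac{\left(- 20 w^{3} - 34 w^{2} - 34 w - 17\right) e^{- 2 w}}{24} + C.
The condition gives C = 2 - \frac{15}{8 e} - (- \frac{15}{8 e}) = 2.
So G(w) = \frac{\left(- 20 w^{3} - 34 w^{2} - 34 w + 48 e^{2 w} - 17\right) e^{- 2 w}}{24}.
Check: d/dw[\frac{\left(- 20 w^{3} - 34 w^{2} - 34 w + 48 e^{2 w} - 17\right) e^{- 2 w}}{24}] = \frac{\left(5 w^{3} + w^{2}\right) e^{- 2 w}}{3}, which equals G'(w).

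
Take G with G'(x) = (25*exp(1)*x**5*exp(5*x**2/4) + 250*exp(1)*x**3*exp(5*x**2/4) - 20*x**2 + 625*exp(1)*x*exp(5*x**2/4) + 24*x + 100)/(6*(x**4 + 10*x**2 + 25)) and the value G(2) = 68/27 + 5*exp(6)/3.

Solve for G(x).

A first test for any G(x): its x-derivative must equal the given G'(x).
A general antiderivative is (5*x/3 - 1)/(x**2/2 + 5/2) + 5*exp(5*x**2/4 + 1)/3 + C.
The condition gives C = 68/27 + 5*exp(6)/3 - (14/27 + 5*exp(6)/3) = 2.
So G(x) = (5*exp(1)*x**2*exp(5*x**2/4) + 6*x**2 + 10*x + 25*exp(1)*exp(5*x**2/4) + 24)/(3*x**2 + 15).
Check: d/dx[(5*exp(1)*x**2*exp(5*x**2/4) + 6*x**2 + 10*x + 25*exp(1)*exp(5*x**2/4) + 24)/(3*x**2 + 15)] = (25*exp(1)*x**5*exp(5*x**2/4) + 250*exp(1)*x**3*exp(5*x**2/4) - 20*x**2 + 625*exp(1)*x*exp(5*x**2/4) + 24*x + 100)/(6*x**4 + 60*x**2 + 150), which equals G'(x).

G(x) = (5*exp(1)*x**2*exp(5*x**2/4) + 6*x**2 + 10*x + 25*exp(1)*exp(5*x**2/4) + 24)/(3*x**2 + 15)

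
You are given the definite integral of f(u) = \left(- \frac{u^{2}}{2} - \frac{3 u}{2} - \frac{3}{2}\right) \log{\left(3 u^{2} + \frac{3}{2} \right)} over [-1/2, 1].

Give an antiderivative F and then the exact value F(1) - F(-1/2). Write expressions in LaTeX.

Whatever form F(u) takes, F'(u) = f(u) is non-negotiable.
F(u) = - \frac{u^{3} \log{\left(3 u^{2} + \frac{3}{2} \right)}}{6} + \frac{u^{3}}{9} - \frac{3 u^{2} \log{\left(3 u^{2} + \frac{3}{2} \right)}}{4} + \frac{3 u^{2}}{4} - \frac{3 u \log{\left(3 u^{2} + \frac{3}{2} \right)}}{2} + \frac{17 u}{6} - \frac{3 \log{\left(u^{2} + \frac{1}{2} \right)}}{8} - \frac{17 \sqrt{2} \operatorname{atan}{\left(\sqrt{2} u \right)}}{12} is an antiderivative of f.
Check: d/du[- \frac{u^{3} \log{\left(3 u^{2} + \frac{3}{2} \right)}}{6} + \frac{u^{3}}{9} - \frac{3 u^{2} \log{\left(3 u^{2} + \frac{3}{2} \right)}}{4} + \frac{3 u^{2}}{4} - \frac{3 u \log{\left(3 u^{2} + \frac{3}{2} \right)}}{2} + \frac{17 u}{6} - \frac{3 \log{\left(u^{2} + \frac{1}{2} \right)}}{8} - \frac{17 \sqrt{2} \operatorname{atan}{\left(\sqrt{2} u \right)}}{12}] = - \frac{u^{2} \log{\left(u^{2} + \frac{1}{2} \right)}}{2} - \frac{u^{2} \log{\left(3 \right)}}{2} - \frac{3 u \log{\left(u^{2} + \frac{1}{2} \right)}}{2} - \frac{3 u \log{\left(3 \right)}}{2} - \frac{3 \log{\left(u^{2} + \frac{1}{2} \right)}}{2} - \frac{3 \log{\left(3 \right)}}{2}, which equals f(u).
F(1) = - \frac{29 \log{\left(\frac{9}{2} \right)}}{12} - \frac{17 \sqrt{2} \operatorname{atan}{\left(\sqrt{2} \right)}}{12} - \frac{3 \log{\left(\frac{3}{2} \right)}}{8} + \frac{133}{36}; F(-1/2) = - \frac{179}{144} - \frac{3 \log{\left(\frac{3}{4} \right)}}{8} + \frac{7 \log{\left(\frac{9}{4} \right)}}{12} + \frac{17 \sqrt{2} \operatorname{atan}{\left(\frac{\sqrt{2}}{2} \right)}}{12}.
Integral = F(1) - F(-1/2) = - \frac{29 \log{\left(\frac{9}{2} \right)}}{12} - \frac{17 \sqrt{2} \operatorname{atan}{\left(\sqrt{2} \right)}}{12} - \frac{17 \sqrt{2} \operatorname{atan}{\left(\frac{\sqrt{2}}{2} \right)}}{12} - \frac{7 \log{\left(\frac{9}{4} \right)}}{12} - \frac{3 \log{\left(\frac{3}{2} \right)}}{8} + \frac{3 \log{\left(\frac{3}{4} \right)}}{8} + \frac{79}{16}.

Antiderivative: F(u) = - \frac{u^{3} \log{\left(3 u^{2} + \frac{3}{2} \right)}}{6} + \frac{u^{3}}{9} - \frac{3 u^{2} \log{\left(3 u^{2} + \frac{3}{2} \right)}}{4} + \frac{3 u^{2}}{4} - \frac{3 u \log{\left(3 u^{2} + \frac{3}{2} \right)}}{2} + \frac{17 u}{6} - \frac{3 \log{\left(u^{2} + \frac{1}{2} \right)}}{8} - \frac{17 \sqrt{2} \operatorname{atan}{\left(\sqrt{2} u \right)}}{12}; value = - \frac{29 \log{\left(\frac{9}{2} \right)}}{12} - \frac{17 \sqrt{2} \operatorname{atan}{\left(\sqrt{2} \right)}}{12} - \frac{17 \sqrt{2} \operatorname{atan}{\left(\frac{\sqrt{2}}{2} \right)}}{12} - \frac{7 \log{\left(\frac{9}{4} \right)}}{12} - \frac{3 \log{\left(\frac{3}{2} \right)}}{8} + \frac{3 \log{\left(\frac{3}{4} \right)}}{8} + \frac{79}{16}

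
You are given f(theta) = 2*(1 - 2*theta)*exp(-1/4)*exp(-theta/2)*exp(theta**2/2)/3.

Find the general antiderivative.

F(theta) = -4*exp(theta**2/2 - theta/2 - 1/4)/3 + C

The substitution u = theta**2/2 - theta/2 - 1/4 works: f is exactly (dF/du)*(du/dtheta) for that inner function.
Check: d/dtheta[-4*exp(theta**2/2 - theta/2 - 1/4)/3] = (2 - 4*theta)*exp(-1/4)*exp(-theta/2)*exp(theta**2/2)/3, which equals f(theta).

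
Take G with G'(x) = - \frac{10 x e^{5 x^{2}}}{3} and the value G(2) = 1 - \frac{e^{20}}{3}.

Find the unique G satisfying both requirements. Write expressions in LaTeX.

G'(x) matches the chain-rule pattern g'(h)*h' with inner function h(x) = 5 x^{2}; substituting u = h(x) collapses the integral.
A general antiderivative is - \frac{e^{5 x^{2}}}{3} + C.
The condition gives C = 1 - \frac{e^{20}}{3} - (- \frac{e^{20}}{3}) = 1.
So G(x) = 1 - \frac{e^{5 x^{2}}}{3}.
Check: d/dx[1 - \frac{e^{5 x^{2}}}{3}] = - \frac{10 x e^{5 x^{2}}}{3} = G'(x).

G(x) = 1 - \frac{e^{5 x^{2}}}{3}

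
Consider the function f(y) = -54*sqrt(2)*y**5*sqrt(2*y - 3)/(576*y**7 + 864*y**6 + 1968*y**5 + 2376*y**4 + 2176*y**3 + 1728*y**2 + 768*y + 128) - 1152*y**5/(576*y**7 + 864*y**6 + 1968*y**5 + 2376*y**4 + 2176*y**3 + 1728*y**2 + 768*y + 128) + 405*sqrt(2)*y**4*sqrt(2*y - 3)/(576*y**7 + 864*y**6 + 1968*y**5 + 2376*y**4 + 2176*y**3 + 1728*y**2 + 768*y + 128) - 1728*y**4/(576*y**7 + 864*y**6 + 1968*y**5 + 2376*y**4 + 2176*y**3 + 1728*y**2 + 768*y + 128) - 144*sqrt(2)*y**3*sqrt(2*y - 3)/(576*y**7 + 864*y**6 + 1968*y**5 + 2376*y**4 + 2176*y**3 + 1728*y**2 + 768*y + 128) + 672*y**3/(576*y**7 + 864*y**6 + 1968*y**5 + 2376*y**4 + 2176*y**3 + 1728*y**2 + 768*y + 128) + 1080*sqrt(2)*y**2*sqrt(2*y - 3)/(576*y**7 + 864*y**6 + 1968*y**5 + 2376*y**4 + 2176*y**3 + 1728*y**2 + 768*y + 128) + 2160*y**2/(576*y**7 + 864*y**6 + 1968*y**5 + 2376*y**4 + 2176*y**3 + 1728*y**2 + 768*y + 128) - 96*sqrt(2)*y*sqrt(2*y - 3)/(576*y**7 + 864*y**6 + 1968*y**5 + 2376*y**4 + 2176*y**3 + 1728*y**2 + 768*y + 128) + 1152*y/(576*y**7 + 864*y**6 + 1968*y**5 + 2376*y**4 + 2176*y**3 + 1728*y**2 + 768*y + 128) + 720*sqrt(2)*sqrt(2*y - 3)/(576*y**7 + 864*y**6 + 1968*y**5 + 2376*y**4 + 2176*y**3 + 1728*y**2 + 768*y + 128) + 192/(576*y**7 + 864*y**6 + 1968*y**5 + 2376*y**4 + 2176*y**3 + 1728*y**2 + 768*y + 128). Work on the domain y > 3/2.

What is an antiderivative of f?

Integrate term by term and add the pieces.
Check: d/dy[3*(6*sqrt(2)*y**3*sqrt(2*y - 3) + 64*y**3 - 9*sqrt(2)*y**2*sqrt(2*y - 3) + 64*y**2 + 8*sqrt(2)*y*sqrt(2*y - 3) + 16*y - 12*sqrt(2)*sqrt(2*y - 3))/(8*(2*y + 1)**2*(3*y**2 + 4))] = (-108*sqrt(2)*y**6 - 1152*y**5*sqrt(2*y - 3) + 972*sqrt(2)*y**5 - 1728*y**4*sqrt(2*y - 3) - 1503*sqrt(2)*y**4 + 672*y**3*sqrt(2*y - 3) + 2592*sqrt(2)*y**3 + 2160*y**2*sqrt(2*y - 3) - 3432*sqrt(2)*y**2 + 1152*y*sqrt(2*y - 3) + 1728*sqrt(2)*y + 192*sqrt(2*y - 3) - 2160*sqrt(2))/(576*y**7*sqrt(2*y - 3) + 864*y**6*sqrt(2*y - 3) + 1968*y**5*sqrt(2*y - 3) + 2376*y**4*sqrt(2*y - 3) + 2176*y**3*sqrt(2*y - 3) + 1728*y**2*sqrt(2*y - 3) + 768*y*sqrt(2*y - 3) + 128*sqrt(2*y - 3)), which equals f(y).

An antiderivative is F(y) = 3*(6*sqrt(2)*y**3*sqrt(2*y - 3) + 64*y**3 - 9*sqrt(2)*y**2*sqrt(2*y - 3) + 64*y**2 + 8*sqrt(2)*y*sqrt(2*y - 3) + 16*y - 12*sqrt(2)*sqrt(2*y - 3))/(8*(2*y + 1)**2*(3*y**2 + 4)).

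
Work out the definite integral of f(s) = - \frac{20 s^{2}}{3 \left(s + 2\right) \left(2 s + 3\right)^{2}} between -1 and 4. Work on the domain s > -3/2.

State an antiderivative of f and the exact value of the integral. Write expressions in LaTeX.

Factor the denominator (3 \left(s + 2\right) \left(2 s + 3\right)^{2}) and decompose: f = \frac{50}{2 s + 3} - \frac{30}{\left(2 s + 3\right)^{2}} - \frac{80}{3 \left(s + 2\right)}; each piece integrates to a log, atan, or power term.
F(s) = 25 \log{\left(s + \frac{3}{2} \right)} - \frac{80 \log{\left(s + 2 \right)}}{3} + \frac{60}{8 s + 12} is an antiderivative of f.
Check: d/ds[25 \log{\left(s + \frac{3}{2} \right)} - \frac{80 \log{\left(s + 2 \right)}}{3} + \frac{60}{8 s + 12}] = - \frac{20 s^{2}}{12 s^{3} + 60 s^{2} + 99 s + 54}, which equals f(s).
F(4) = - \frac{80 \log{\left(6 \right)}}{3} + \frac{15}{11} + 25 \log{\left(\frac{11}{2} \right)}; F(-1) = 15 - 25 \log{\left(2 \right)}.
Integral = F(4) - F(-1) = - \frac{80 \log{\left(6 \right)}}{3} - \frac{150}{11} + 25 \log{\left(2 \right)} + 25 \log{\left(\frac{11}{2} \right)}.

Antiderivative: F(s) = 25 \log{\left(s + \frac{3}{2} \right)} - \frac{80 \log{\left(s + 2 \right)}}{3} + \frac{60}{8 s + 12}; value = - \frac{80 \log{\left(6 \right)}}{3} - \frac{150}{11} + 25 \log{\left(2 \right)} + 25 \log{\left(\frac{11}{2} \right)}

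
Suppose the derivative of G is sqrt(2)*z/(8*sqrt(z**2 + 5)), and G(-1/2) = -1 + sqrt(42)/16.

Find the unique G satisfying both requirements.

G(z) = (sqrt(2)*sqrt(z**2 + 5) - 8)/8

G'(z) matches the chain-rule pattern g'(h)*h' with inner function h(z) = z**2/2 + 5/2; substituting u = h(z) collapses the integral.
A general antiderivative is sqrt(z**2/2 + 5/2)/4 + C.
The condition gives C = -1 + sqrt(42)/16 - (sqrt(42)/16) = -1.
So G(z) = (sqrt(2)*sqrt(z**2 + 5) - 8)/8.
Check: d/dz[(sqrt(2)*sqrt(z**2 + 5) - 8)/8] = sqrt(2)*z/(8*sqrt(z**2 + 5)) = G'(z).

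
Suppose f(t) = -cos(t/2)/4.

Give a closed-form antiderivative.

A first test for any F(t): its t-derivative must equal f(t) identically.
Check: d/dt[-sin(t/2)/2] = -cos(t/2)/4 = f(t).

An antiderivative is F(t) = -sin(t/2)/2.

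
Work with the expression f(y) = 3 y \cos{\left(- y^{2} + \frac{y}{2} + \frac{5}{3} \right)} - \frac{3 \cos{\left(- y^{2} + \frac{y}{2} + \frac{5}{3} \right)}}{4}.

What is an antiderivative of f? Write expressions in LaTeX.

f matches the chain-rule pattern g'(h)*h' with inner function h(y) = - y^{2} + \frac{y}{2} + \frac{5}{3}; substituting u = h(y) collapses the integral.
Check: d/dy[- \frac{3 \sin{\left(- y^{2} + \frac{y}{2} + \frac{5}{3} \right)}}{2}] = 3 y \cos{\left(- y^{2} + \frac{y}{2} + \frac{5}{3} \right)} - \frac{3 \cos{\left(- y^{2} + \frac{y}{2} + \frac{5}{3} \right)}}{4} = f(y).

An antiderivative is F(y) = - \frac{3 \sin{\left(- y^{2} + \frac{y}{2} + \frac{5}{3} \right)}}{2}.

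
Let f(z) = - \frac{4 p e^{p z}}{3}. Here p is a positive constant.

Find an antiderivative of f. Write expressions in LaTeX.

An antiderivative is F(z) = - \frac{4 e^{p z}}{3}.

A candidate is checked by its d/dz: the result must match f(z).
Check: d/dz[- \frac{4 e^{p z}}{3}] = - \frac{4 p e^{p z}}{3} = f(z).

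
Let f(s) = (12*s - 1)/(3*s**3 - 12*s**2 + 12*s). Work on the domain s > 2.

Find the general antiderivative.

F(s) = -log(s)/12 + log(s - 2)/12 - 23/(6*s - 12) + C

The denominator factors as 3*s*(s - 2)**2; partial fractions split f into directly integrable pieces: 1/(12*(s - 2)) + 23/(6*(s - 2)**2) - 1/(12*s).
Check: d/ds[-log(s)/12 + log(s - 2)/12 - 23/(6*s - 12)] = (12*s - 1)/(3*s**3 - 12*s**2 + 12*s) = f(s).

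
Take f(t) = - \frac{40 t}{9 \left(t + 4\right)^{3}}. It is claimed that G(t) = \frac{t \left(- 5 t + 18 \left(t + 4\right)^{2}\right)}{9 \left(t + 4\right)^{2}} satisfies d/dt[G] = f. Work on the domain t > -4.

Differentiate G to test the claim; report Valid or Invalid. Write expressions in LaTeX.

d/dt[G] = \frac{18 t^{3} + 216 t^{2} + 824 t + 1152}{9 t^{3} + 108 t^{2} + 432 t + 576}
d/dt[G] - f(t) = 2 != 0.

Invalid: d/dt[G] - f = 2, which is not 0.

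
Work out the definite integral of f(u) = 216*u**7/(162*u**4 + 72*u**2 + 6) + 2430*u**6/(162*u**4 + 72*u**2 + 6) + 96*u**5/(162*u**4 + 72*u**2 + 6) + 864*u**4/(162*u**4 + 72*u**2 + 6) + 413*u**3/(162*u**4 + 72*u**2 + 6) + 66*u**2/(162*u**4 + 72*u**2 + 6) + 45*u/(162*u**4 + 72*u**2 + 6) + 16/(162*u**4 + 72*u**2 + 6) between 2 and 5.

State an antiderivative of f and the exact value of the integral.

Antiderivative: F(u) = (4*u**4 + 60*u**3 - 16*u + 15*log(3*u**2 + 1) + 16*atan(3*u))/12; value = -5*log(13)/4 - 4*atan(6)/3 + 4*atan(15)/3 + 5*log(76)/4 + 784

Integrate term by term and add the pieces.
F(u) = (4*u**4 + 60*u**3 - 16*u + 15*log(3*u**2 + 1) + 16*atan(3*u))/12 is an antiderivative of f.
Check: d/du[(4*u**4 + 60*u**3 - 16*u + 15*log(3*u**2 + 1) + 16*atan(3*u))/12] = (216*u**7 + 2430*u**6 + 96*u**5 + 864*u**4 + 413*u**3 + 66*u**2 + 45*u + 16)/(162*u**4 + 72*u**2 + 6), which equals f(u).
F(5) = 4*atan(15)/3 + 5*log(76)/4 + 2480/3; F(2) = 4*atan(6)/3 + 5*log(13)/4 + 128/3.
Integral = F(5) - F(2) = -5*log(13)/4 - 4*atan(6)/3 + 4*atan(15)/3 + 5*log(76)/4 + 784.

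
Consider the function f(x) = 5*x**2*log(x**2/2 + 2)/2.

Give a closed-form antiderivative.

For F(x) to be correct the identity F'(x) - f(x) = 0 must hold.
Check: d/dx[5*x**3*log(x**2/2 + 2)/6 - 5*x**3/9 + 20*x/3 - 40*atan(x/2)/3] = 5*x**2*log(x**2/2 + 2)/2 = f(x).

An antiderivative is F(x) = 5*x**3*log(x**2/2 + 2)/6 - 5*x**3/9 + 20*x/3 - 40*atan(x/2)/3.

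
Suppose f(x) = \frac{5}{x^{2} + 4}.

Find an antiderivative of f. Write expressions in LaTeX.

Check any antiderivative F(x) by computing F'(x) and comparing it with f(x).
Check: d/dx[\frac{5 \operatorname{atan}{\left(\frac{x}{2} \right)}}{2}] = \frac{5}{x^{2} + 4} = f(x).

An antiderivative is F(x) = \frac{5 \operatorname{atan}{\left(\frac{x}{2} \right)}}{2}.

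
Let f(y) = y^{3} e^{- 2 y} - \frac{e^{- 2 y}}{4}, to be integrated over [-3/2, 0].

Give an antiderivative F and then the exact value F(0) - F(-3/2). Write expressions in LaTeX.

Antiderivative: F(y) = \frac{\left(- 2 y^{3} - 3 y^{2} - 3 y - 1\right) e^{- 2 y}}{4}; value = - \frac{7 e^{3}}{8} - \frac{1}{4}

Recognize the product-rule pattern: f = u'v + uv' with u = - \frac{y^{3}}{2} - \frac{3 y^{2}}{4} - \frac{3 y}{4} - \frac{1}{4}, v = e^{- 2 y}, so integration by parts undoes it.
F(y) = \frac{\left(- 2 y^{3} - 3 y^{2} - 3 y - 1\right) e^{- 2 y}}{4} is an antiderivative of f.
Check: d/dy[\frac{\left(- 2 y^{3} - 3 y^{2} - 3 y - 1\right) e^{- 2 y}}{4}] = \frac{\left(4 y^{3} - 1\right) e^{- 2 y}}{4}, which equals f(y).
F(0) = - \frac{1}{4}; F(-3/2) = \frac{7 e^{3}}{8}.
Integral = F(0) - F(-3/2) = - \frac{7 e^{3}}{8} - \frac{1}{4}.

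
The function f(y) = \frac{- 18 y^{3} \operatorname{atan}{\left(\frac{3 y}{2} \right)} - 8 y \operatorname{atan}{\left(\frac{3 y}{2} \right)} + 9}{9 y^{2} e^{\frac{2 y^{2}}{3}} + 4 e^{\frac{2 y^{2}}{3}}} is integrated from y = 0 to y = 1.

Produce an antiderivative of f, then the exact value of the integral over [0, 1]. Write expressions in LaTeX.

Antiderivative: F(y) = \frac{3 e^{- \frac{2 y^{2}}{3}} \operatorname{atan}{\left(\frac{3 y}{2} \right)}}{2}; value = \frac{3 \operatorname{atan}{\left(\frac{3}{2} \right)}}{2 e^{\frac{2}{3}}}

f has the shape u'v + uv' for u = \frac{3 \operatorname{atan}{\left(\frac{3 y}{2} \right)}}{2} and v = e^{- \frac{2 y^{2}}{3}} — it is the derivative of the product u*v.
F(y) = \frac{3 e^{- \frac{2 y^{2}}{3}} \operatorname{atan}{\left(\frac{3 y}{2} \right)}}{2} is an antiderivative of f.
Check: d/dy[\frac{3 e^{- \frac{2 y^{2}}{3}} \operatorname{atan}{\left(\frac{3 y}{2} \right)}}{2}] = \frac{- 18 y^{3} \operatorname{atan}{\left(\frac{3 y}{2} \right)} - 8 y \operatorname{atan}{\left(\frac{3 y}{2} \right)} + 9}{9 y^{2} e^{\frac{2 y^{2}}{3}} + 4 e^{\frac{2 y^{2}}{3}}} = f(y).
F(1) = \frac{3 \operatorname{atan}{\left(\frac{3}{2} \right)}}{2 e^{\frac{2}{3}}}; F(0) = 0.
Integral = F(1) - F(0) = \frac{3 \operatorname{atan}{\left(\frac{3}{2} \right)}}{2 e^{\frac{2}{3}}}.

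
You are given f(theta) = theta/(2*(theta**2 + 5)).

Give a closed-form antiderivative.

The substitution u = theta**2 + 5 works: f is exactly (dF/du)*(du/dtheta) for that inner function.
Check: d/dtheta[log(theta**2 + 5)/4] = theta/(2*theta**2 + 10), which equals f(theta).

An antiderivative is F(theta) = log(theta**2 + 5)/4.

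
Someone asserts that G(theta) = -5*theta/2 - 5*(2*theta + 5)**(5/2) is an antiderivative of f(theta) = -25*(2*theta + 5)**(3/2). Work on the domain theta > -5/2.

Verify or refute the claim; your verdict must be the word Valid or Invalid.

d/dtheta[G] = -50*theta*sqrt(2*theta + 5) - 125*sqrt(2*theta + 5) - 5/2
d/dtheta[G] - f(theta) = -5/2 != 0.

Invalid: d/dtheta[G] - f = -5/2, which is not 0.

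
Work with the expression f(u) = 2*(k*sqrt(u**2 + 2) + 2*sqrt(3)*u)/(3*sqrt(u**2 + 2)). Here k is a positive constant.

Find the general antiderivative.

F(u) = 2*(k*u + 2*sqrt(3)*sqrt(u**2 + 2))/3 + C

Since d/du undoes antidifferentiation here, F'(u) = f(u) is required of F(u).
Check: d/du[2*(k*u + 2*sqrt(3)*sqrt(u**2 + 2))/3] = (2*k*sqrt(u**2 + 2) + 4*sqrt(3)*u)/(3*sqrt(u**2 + 2)), which equals f(u).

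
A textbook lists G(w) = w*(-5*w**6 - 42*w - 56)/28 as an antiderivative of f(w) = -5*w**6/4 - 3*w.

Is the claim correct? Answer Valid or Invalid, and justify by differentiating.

d/dw[G] = -5*w**6/4 - 3*w - 2
d/dw[G] - f(w) = -2 != 0.

Invalid: d/dw[G] - f = -2, which is not 0.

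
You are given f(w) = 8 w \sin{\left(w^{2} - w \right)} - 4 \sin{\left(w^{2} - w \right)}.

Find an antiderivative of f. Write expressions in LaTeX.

An antiderivative is F(w) = - 4 \cos{\left(w^{2} - w \right)}.

f matches the chain-rule pattern g'(h)*h' with inner function h(w) = w^{2} - w; substituting u = h(w) collapses the integral.
Check: d/dw[- 4 \cos{\left(w^{2} - w \right)}] = 8 w \sin{\left(w^{2} - w \right)} - 4 \sin{\left(w^{2} - w \right)} = f(w).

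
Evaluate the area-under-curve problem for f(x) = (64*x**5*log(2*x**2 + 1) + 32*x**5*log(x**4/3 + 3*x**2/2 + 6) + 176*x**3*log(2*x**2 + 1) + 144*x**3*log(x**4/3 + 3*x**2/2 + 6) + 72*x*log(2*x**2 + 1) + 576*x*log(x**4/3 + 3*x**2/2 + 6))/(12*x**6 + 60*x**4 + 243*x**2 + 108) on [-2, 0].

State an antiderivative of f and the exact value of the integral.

Recognize the product-rule pattern: f = u'v + uv' with u = 4*log(2*x**2 + 1)/3, v = log(x**4/3 + 3*x**2/2 + 6), so integration by parts undoes it.
F(x) = 4*log(2*x**2 + 1)*log(x**4/3 + 3*x**2/2 + 6)/3 is an antiderivative of f.
Check: d/dx[4*log(2*x**2 + 1)*log(x**4/3 + 3*x**2/2 + 6)/3] = (64*x**5*log(2*x**2 + 1) + 32*x**5*log(x**4/3 + 3*x**2/2 + 6) + 176*x**3*log(2*x**2 + 1) + 144*x**3*log(x**4/3 + 3*x**2/2 + 6) + 72*x*log(2*x**2 + 1) + 576*x*log(x**4/3 + 3*x**2/2 + 6))/(12*x**6 + 60*x**4 + 243*x**2 + 108) = f(x).
F(0) = 0; F(-2) = 4*log(9)*log(52/3)/3.
Integral = F(0) - F(-2) = -4*log(9)*log(52/3)/3.

Antiderivative: F(x) = 4*log(2*x**2 + 1)*log(x**4/3 + 3*x**2/2 + 6)/3; value = -4*log(9)*log(52/3)/3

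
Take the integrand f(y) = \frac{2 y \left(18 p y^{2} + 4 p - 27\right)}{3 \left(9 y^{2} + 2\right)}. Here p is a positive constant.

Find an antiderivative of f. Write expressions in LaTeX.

An antiderivative is F(y) = \frac{2 p y^{2}}{3} - \log{\left(3 y^{2} + \frac{2}{3} \right)}.

A first test for any F(y): its y-derivative must equal f(y) identically.
Check: d/dy[\frac{2 p y^{2}}{3} - \log{\left(3 y^{2} + \frac{2}{3} \right)}] = \frac{36 p y^{3} + 8 p y - 54 y}{27 y^{2} + 6}, which equals f(y).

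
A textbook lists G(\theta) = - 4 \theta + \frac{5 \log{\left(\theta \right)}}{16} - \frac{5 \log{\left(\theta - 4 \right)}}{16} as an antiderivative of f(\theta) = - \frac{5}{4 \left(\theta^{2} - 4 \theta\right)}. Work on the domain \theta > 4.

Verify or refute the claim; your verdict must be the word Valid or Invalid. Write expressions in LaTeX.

d/d\theta[G] = \frac{- 16 \theta^{2} + 64 \theta - 5}{4 \theta^{2} - 16 \theta}
d/d\theta[G] - f(\theta) = -4 != 0.

Invalid: d/d\theta[G] - f = -4, which is not 0.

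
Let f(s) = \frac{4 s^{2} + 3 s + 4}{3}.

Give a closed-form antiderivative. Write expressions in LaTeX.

An antiderivative is F(s) = \frac{4 s^{3}}{9} + \frac{s^{2}}{2} + \frac{4 s}{3}.

A candidate is checked by its d/ds: the result must match f(s).
Check: d/ds[\frac{4 s^{3}}{9} + \frac{s^{2}}{2} + \frac{4 s}{3}] = \frac{4 s^{2}}{3} + s + \frac{4}{3}, which equals f(s).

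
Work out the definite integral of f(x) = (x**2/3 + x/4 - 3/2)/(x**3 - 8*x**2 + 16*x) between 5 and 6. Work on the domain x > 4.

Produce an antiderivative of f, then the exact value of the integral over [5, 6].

Factor the denominator (12*x*(x - 4)**2) and decompose: f = 41/(96*(x - 4)) + 29/(24*(x - 4)**2) - 3/(32*x); each piece integrates to a log, atan, or power term.
F(x) = -3*log(x)/32 + 41*log(x - 4)/96 - 29/(24*x - 96) is an antiderivative of f.
Check: d/dx[-3*log(x)/32 + 41*log(x - 4)/96 - 29/(24*x - 96)] = (4*x**2 + 3*x - 18)/(12*x**3 - 96*x**2 + 192*x), which equals f(x).
F(6) = -29/48 - 3*log(6)/32 + 41*log(2)/96; F(5) = -29/24 - 3*log(5)/32.
Integral = F(6) - F(5) = -3*log(6)/32 + 3*log(5)/32 + 41*log(2)/96 + 29/48.

Antiderivative: F(x) = -3*log(x)/32 + 41*log(x - 4)/96 - 29/(24*x - 96); value = -3*log(6)/32 + 3*log(5)/32 + 41*log(2)/96 + 29/48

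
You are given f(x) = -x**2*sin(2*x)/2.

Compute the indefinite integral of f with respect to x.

F(x) = x**2*cos(2*x)/4 - x*sin(2*x)/4 - cos(2*x)/8 + C

An antiderivative F(x) passes only if d/dx[F] lands on f(x) exactly.
Check: d/dx[x**2*cos(2*x)/4 - x*sin(2*x)/4 - cos(2*x)/8] = -x**2*sin(2*x)/2 = f(x).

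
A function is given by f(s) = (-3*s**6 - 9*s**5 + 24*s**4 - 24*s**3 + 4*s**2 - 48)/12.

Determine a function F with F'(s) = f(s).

An antiderivative F(s) passes only if d/ds[F] lands on f(s) exactly.
Check: d/ds[-s*(90*s**6 + 315*s**5 - 1008*s**4 + 1260*s**3 - 280*s**2 + 10080)/2520] = -s**6/4 - 3*s**5/4 + 2*s**4 - 2*s**3 + s**2/3 - 4, which equals f(s).

An antiderivative is F(s) = -s*(90*s**6 + 315*s**5 - 1008*s**4 + 1260*s**3 - 280*s**2 + 10080)/2520.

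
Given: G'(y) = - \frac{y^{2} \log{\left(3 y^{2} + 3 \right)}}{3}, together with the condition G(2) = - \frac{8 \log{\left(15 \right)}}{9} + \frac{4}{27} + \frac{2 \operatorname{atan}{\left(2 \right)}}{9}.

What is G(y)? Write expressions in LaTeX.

G(y) = - \frac{y^{3} \log{\left(3 y^{2} + 3 \right)}}{9} + \frac{2 y^{3}}{27} - \frac{2 y}{9} + \frac{2 \operatorname{atan}{\left(y \right)}}{9}

For G(y) to be correct, d/dy[G] must agree with the stated G'(y) identically.
A general antiderivative is - \frac{y^{3} \log{\left(3 y^{2} + 3 \right)}}{9} + \frac{2 y^{3}}{27} - \frac{2 y}{9} + \frac{2 \operatorname{atan}{\left(y \right)}}{9} + C.
The condition gives C = - \frac{8 \log{\left(15 \right)}}{9} + \frac{4}{27} + \frac{2 \operatorname{atan}{\left(2 \right)}}{9} - (- \frac{8 \log{\left(15 \right)}}{9} + \frac{4}{27} + \frac{2 \operatorname{atan}{\left(2 \right)}}{9}) = 0.
So G(y) = - \frac{y^{3} \log{\left(3 y^{2} + 3 \right)}}{9} + \frac{2 y^{3}}{27} - \frac{2 y}{9} + \frac{2 \operatorname{atan}{\left(y \right)}}{9}.
Check: d/dy[- \frac{y^{3} \log{\left(3 y^{2} + 3 \right)}}{9} + \frac{2 y^{3}}{27} - \frac{2 y}{9} + \frac{2 \operatorname{atan}{\left(y \right)}}{9}] = - \frac{y^{2} \log{\left(y^{2} + 1 \right)}}{3} - \frac{y^{2} \log{\left(3 \right)}}{3}, which equals G'(y).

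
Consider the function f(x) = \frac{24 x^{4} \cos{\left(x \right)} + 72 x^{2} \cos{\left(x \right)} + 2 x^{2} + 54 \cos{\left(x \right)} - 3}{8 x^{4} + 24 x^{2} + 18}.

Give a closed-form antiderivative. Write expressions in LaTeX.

An antiderivative is F(x) = \frac{12 x^{2} \sin{\left(x \right)} - x + 18 \sin{\left(x \right)}}{4 x^{2} + 6}.

An antiderivative F(x) passes only if d/dx[F] lands on f(x) exactly.
Check: d/dx[\frac{12 x^{2} \sin{\left(x \right)} - x + 18 \sin{\left(x \right)}}{4 x^{2} + 6}] = \frac{24 x^{4} \cos{\left(x \right)} + 72 x^{2} \cos{\left(x \right)} + 2 x^{2} + 54 \cos{\left(x \right)} - 3}{8 x^{4} + 24 x^{2} + 18} = f(x).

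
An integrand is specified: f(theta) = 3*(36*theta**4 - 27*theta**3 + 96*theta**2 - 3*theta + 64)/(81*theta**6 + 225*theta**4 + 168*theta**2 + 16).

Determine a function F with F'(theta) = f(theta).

An antiderivative is F(theta) = 4*atan(3*theta) + 3/(6*theta**2 + 8).

A candidate is checked by its d/dtheta: the result must match f(theta).
Check: d/dtheta[4*atan(3*theta) + 3/(6*theta**2 + 8)] = (108*theta**4 - 81*theta**3 + 288*theta**2 - 9*theta + 192)/(81*theta**6 + 225*theta**4 + 168*theta**2 + 16), which equals f(theta).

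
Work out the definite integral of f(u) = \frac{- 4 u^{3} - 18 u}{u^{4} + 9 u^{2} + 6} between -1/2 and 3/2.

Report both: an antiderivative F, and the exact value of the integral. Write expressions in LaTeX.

The substitution w = \frac{u^{4}}{3} + 3 u^{2} + 2 works: f is exactly (dF/dw)*(dw/du) for that inner function.
F(u) = - \log{\left(\frac{u^{4}}{3} + 3 u^{2} + 2 \right)} is an antiderivative of f.
Check: d/du[- \log{\left(\frac{u^{4}}{3} + 3 u^{2} + 2 \right)}] = \frac{- 4 u^{3} - 18 u}{u^{4} + 9 u^{2} + 6} = f(u).
F(3/2) = - \log{\left(\frac{167}{16} \right)}; F(-1/2) = - \log{\left(\frac{133}{48} \right)}.
Integral = F(3/2) - F(-1/2) = - \log{\left(\frac{167}{16} \right)} + \log{\left(\frac{133}{48} \right)}.

Antiderivative: F(u) = - \log{\left(\frac{u^{4}}{3} + 3 u^{2} + 2 \right)}; value = - \log{\left(\frac{167}{16} \right)} + \log{\left(\frac{133}{48} \right)}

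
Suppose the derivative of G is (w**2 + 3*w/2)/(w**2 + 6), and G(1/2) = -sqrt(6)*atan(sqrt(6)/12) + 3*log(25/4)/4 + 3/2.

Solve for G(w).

A first test for any G(w): its w-derivative must equal the given G'(w).
A general antiderivative is w + 3*log(w**2 + 6)/4 - sqrt(6)*atan(sqrt(6)*w/6) + C.
The condition gives C = -sqrt(6)*atan(sqrt(6)/12) + 3*log(25/4)/4 + 3/2 - (-sqrt(6)*atan(sqrt(6)/12) + 1/2 + 3*log(25/4)/4) = 1.
So G(w) = w + 3*log(w**2 + 6)/4 - sqrt(6)*atan(sqrt(6)*w/6) + 1.
Check: d/dw[w + 3*log(w**2 + 6)/4 - sqrt(6)*atan(sqrt(6)*w/6) + 1] = (2*w**2 + 3*w)/(2*w**2 + 12), which equals G'(w).

G(w) = w + 3*log(w**2 + 6)/4 - sqrt(6)*atan(sqrt(6)*w/6) + 1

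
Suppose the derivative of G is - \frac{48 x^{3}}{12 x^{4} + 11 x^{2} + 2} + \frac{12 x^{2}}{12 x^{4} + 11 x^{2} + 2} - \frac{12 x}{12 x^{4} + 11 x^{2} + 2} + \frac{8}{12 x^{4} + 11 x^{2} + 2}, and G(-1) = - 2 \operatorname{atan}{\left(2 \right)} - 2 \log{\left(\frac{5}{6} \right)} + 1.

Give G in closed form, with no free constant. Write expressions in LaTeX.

G(x) = - 2 \log{\left(\frac{x^{2}}{2} + \frac{1}{3} \right)} + 2 \operatorname{atan}{\left(2 x \right)} + 1

Integrate term by term and add the pieces.
A general antiderivative is - 2 \log{\left(\frac{x^{2}}{2} + \frac{1}{3} \right)} + 2 \operatorname{atan}{\left(2 x \right)} + C.
The condition gives C = - 2 \operatorname{atan}{\left(2 \right)} - 2 \log{\left(\frac{5}{6} \right)} + 1 - (- 2 \operatorname{atan}{\left(2 \right)} - 2 \log{\left(\frac{5}{6} \right)}) = 1.
So G(x) = - 2 \log{\left(\frac{x^{2}}{2} + \frac{1}{3} \right)} + 2 \operatorname{atan}{\left(2 x \right)} + 1.
Check: d/dx[- 2 \log{\left(\frac{x^{2}}{2} + \frac{1}{3} \right)} + 2 \operatorname{atan}{\left(2 x \right)} + 1] = \frac{- 48 x^{3} + 12 x^{2} - 12 x + 8}{12 x^{4} + 11 x^{2} + 2}, which equals G'(x).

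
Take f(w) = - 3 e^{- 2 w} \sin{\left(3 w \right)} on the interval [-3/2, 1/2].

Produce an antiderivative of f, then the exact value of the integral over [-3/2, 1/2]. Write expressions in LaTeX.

Antiderivative: F(w) = \frac{3 \left(2 \sin{\left(3 w \right)} + 3 \cos{\left(3 w \right)}\right) e^{- 2 w}}{13}; value = \frac{6 e^{3} \sin{\left(\frac{9}{2} \right)}}{13} + \frac{9 \cos{\left(\frac{3}{2} \right)}}{13 e} + \frac{6 \sin{\left(\frac{3}{2} \right)}}{13 e} - \frac{9 e^{3} \cos{\left(\frac{9}{2} \right)}}{13}

A candidate is checked by its d/dw: the result must match f(w).
F(w) = \frac{3 \left(2 \sin{\left(3 w \right)} + 3 \cos{\left(3 w \right)}\right) e^{- 2 w}}{13} is an antiderivative of f.
Check: d/dw[\frac{3 \left(2 \sin{\left(3 w \right)} + 3 \cos{\left(3 w \right)}\right) e^{- 2 w}}{13}] = - 3 e^{- 2 w} \sin{\left(3 w \right)} = f(w).
F(1/2) = \frac{9 \cos{\left(\frac{3}{2} \right)}}{13 e} + \frac{6 \sin{\left(\frac{3}{2} \right)}}{13 e}; F(-3/2) = \frac{9 e^{3} \cos{\left(\frac{9}{2} \right)}}{13} - \frac{6 e^{3} \sin{\left(\frac{9}{2} \right)}}{13}.
Integral = F(1/2) - F(-3/2) = \frac{6 e^{3} \sin{\left(\frac{9}{2} \right)}}{13} + \frac{9 \cos{\left(\frac{3}{2} \right)}}{13 e} + \frac{6 \sin{\left(\frac{3}{2} \right)}}{13 e} - \frac{9 e^{3} \cos{\left(\frac{9}{2} \right)}}{13}.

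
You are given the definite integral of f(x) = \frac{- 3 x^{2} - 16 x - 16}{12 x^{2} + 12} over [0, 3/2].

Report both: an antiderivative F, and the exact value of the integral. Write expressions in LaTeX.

Antiderivative: F(x) = - \frac{x}{4} - \frac{2 \log{\left(x^{2} + 1 \right)}}{3} - \frac{13 \operatorname{atan}{\left(x \right)}}{12}; value = - \frac{13 \operatorname{atan}{\left(\frac{3}{2} \right)}}{12} - \frac{2 \log{\left(\frac{13}{4} \right)}}{3} - \frac{3}{8}

Whatever form F(x) takes, F'(x) = f(x) is non-negotiable.
F(x) = - \frac{x}{4} - \frac{2 \log{\left(x^{2} + 1 \right)}}{3} - \frac{13 \operatorname{atan}{\left(x \right)}}{12} is an antiderivative of f.
Check: d/dx[- \frac{x}{4} - \frac{2 \log{\left(x^{2} + 1 \right)}}{3} - \frac{13 \operatorname{atan}{\left(x \right)}}{12}] = \frac{- 3 x^{2} - 16 x - 16}{12 x^{2} + 12} = f(x).
F(3/2) = - \frac{13 \operatorname{atan}{\left(\frac{3}{2} \right)}}{12} - \frac{2 \log{\left(\frac{13}{4} \right)}}{3} - \frac{3}{8}; F(0) = 0.
Integral = F(3/2) - F(0) = - \frac{13 \operatorname{atan}{\left(\frac{3}{2} \right)}}{12} - \frac{2 \log{\left(\frac{13}{4} \right)}}{3} - \frac{3}{8}.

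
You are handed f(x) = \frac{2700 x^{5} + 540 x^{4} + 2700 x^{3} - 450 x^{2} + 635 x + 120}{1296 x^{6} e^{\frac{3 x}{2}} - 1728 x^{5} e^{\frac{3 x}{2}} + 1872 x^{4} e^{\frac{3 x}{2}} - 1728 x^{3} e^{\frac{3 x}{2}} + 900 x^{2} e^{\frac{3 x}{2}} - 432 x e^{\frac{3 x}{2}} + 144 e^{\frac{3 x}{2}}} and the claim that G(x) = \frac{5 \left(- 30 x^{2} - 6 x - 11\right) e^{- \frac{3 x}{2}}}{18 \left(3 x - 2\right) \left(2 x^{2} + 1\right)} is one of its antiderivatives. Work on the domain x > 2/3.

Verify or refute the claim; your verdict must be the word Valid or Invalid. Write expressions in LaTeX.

d/dx[G] = \frac{2700 x^{5} + 540 x^{4} + 2700 x^{3} - 450 x^{2} + 635 x + 120}{1296 x^{6} e^{\frac{3 x}{2}} - 1728 x^{5} e^{\frac{3 x}{2}} + 1872 x^{4} e^{\frac{3 x}{2}} - 1728 x^{3} e^{\frac{3 x}{2}} + 900 x^{2} e^{\frac{3 x}{2}} - 432 x e^{\frac{3 x}{2}} + 144 e^{\frac{3 x}{2}}}
This equals f(x) exactly, so the claim holds.

Valid - the claim checks out under differentiation.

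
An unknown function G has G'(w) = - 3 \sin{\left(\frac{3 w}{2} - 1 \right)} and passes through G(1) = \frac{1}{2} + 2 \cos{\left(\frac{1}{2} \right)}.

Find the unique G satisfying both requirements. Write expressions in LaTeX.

The proposed G(w) is checked by its d/dw: the result must match the given G'(w).
A general antiderivative is 2 \cos{\left(\frac{3 w}{2} - 1 \right)} + C.
The condition gives C = \frac{1}{2} + 2 \cos{\left(\frac{1}{2} \right)} - (2 \cos{\left(\frac{1}{2} \right)}) = \frac{1}{2}.
So G(w) = \frac{4 \cos{\left(\frac{3 w}{2} - 1 \right)} + 1}{2}.
Check: d/dw[\frac{4 \cos{\left(\frac{3 w}{2} - 1 \right)} + 1}{2}] = - 3 \sin{\left(\frac{3 w}{2} - 1 \right)} = G'(w).

G(w) = \frac{4 \cos{\left(\frac{3 w}{2} - 1 \right)} + 1}{2}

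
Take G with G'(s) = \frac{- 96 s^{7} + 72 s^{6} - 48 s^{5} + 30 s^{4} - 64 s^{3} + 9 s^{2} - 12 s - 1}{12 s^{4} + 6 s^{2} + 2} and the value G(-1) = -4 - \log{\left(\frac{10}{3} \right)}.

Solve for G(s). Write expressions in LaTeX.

G(s) = - 2 s^{4} + 2 s^{3} - \frac{s}{2} - \log{\left(2 s^{4} + s^{2} + \frac{1}{3} \right)} - \frac{1}{2}

Whatever form G(s) takes, its d/ds must return the stated G'(s).
A general antiderivative is - 2 s^{4} + 2 s^{3} - \frac{s}{2} - \log{\left(2 s^{4} + s^{2} + \frac{1}{3} \right)} - \frac{5}{2} + C.
The condition gives C = -4 - \log{\left(\frac{10}{3} \right)} - (-6 - \log{\left(\frac{10}{3} \right)}) = 2.
So G(s) = - 2 s^{4} + 2 s^{3} - \frac{s}{2} - \log{\left(2 s^{4} + s^{2} + \frac{1}{3} \right)} - \frac{1}{2}.
Check: d/ds[- 2 s^{4} + 2 s^{3} - \frac{s}{2} - \log{\left(2 s^{4} + s^{2} + \frac{1}{3} \right)} - \frac{1}{2}] = \frac{- 96 s^{7} + 72 s^{6} - 48 s^{5} + 30 s^{4} - 64 s^{3} + 9 s^{2} - 12 s - 1}{12 s^{4} + 6 s^{2} + 2} = G'(s).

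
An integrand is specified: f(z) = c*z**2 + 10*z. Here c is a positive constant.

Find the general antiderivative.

F(z) = c*z**3/3 + 5*z**2 + C

Integrate term by term and add the pieces.
Check: d/dz[c*z**3/3 + 5*z**2] = c*z**2 + 10*z = f(z).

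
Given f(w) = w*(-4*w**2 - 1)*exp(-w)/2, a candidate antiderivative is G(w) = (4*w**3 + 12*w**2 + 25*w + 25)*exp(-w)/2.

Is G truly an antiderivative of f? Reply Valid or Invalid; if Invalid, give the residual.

Valid. The derivative of G reproduces f.

d/dw[G] = (-4*w**3 - w)*exp(-w)/2
This equals f(w) exactly, so the claim holds.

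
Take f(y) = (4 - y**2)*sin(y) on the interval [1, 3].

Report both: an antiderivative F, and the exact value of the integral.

Antiderivative: F(y) = y**2*cos(y) - 2*y*sin(y) - 6*cos(y); value = 3*cos(3) - 6*sin(3) + 2*sin(1) + 5*cos(1)

An antiderivative F(y) passes only if d/dy[F] lands on f(y) exactly.
F(y) = y**2*cos(y) - 2*y*sin(y) - 6*cos(y) is an antiderivative of f.
Check: d/dy[y**2*cos(y) - 2*y*sin(y) - 6*cos(y)] = -y**2*sin(y) + 4*sin(y), which equals f(y).
F(3) = 3*cos(3) - 6*sin(3); F(1) = -5*cos(1) - 2*sin(1).
Integral = F(3) - F(1) = 3*cos(3) - 6*sin(3) + 2*sin(1) + 5*cos(1).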